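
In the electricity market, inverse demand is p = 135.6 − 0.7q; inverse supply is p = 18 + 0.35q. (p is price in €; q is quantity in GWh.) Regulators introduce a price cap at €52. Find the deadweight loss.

€115.89

Competitive equilibrium: 135.6 − 0.7q = 18 + 0.35q → q* = 112, p* = 57.2.
At the ceiling p = 52, quantity supplied = (52 − 18)/0.35 = 97.1429.
Willingness to pay at q' = 97.1429: 135.6 − 0.7·97.1429 = 67.6.
Δq = 112 − 97.1429 = 14.8571; wedge = 67.6 − 52 = 15.6.
Deadweight loss = ½ × 14.8571 × 15.6 = €115.89.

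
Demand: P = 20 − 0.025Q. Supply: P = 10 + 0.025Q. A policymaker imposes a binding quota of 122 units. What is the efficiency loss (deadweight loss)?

Competitive equilibrium: 20 − 0.025Q = 10 + 0.025Q → Q* = 200, P* = 15.
At Q = 122: demand price = 20 − 0.025·122 = 16.95; supply price = 10 + 0.025·122 = 13.05.
ΔQ = 200 − 122 = 78; wedge = 16.95 − 13.05 = 3.9.
DWL = ½ × 78 × 3.9 = 152.10.

152.10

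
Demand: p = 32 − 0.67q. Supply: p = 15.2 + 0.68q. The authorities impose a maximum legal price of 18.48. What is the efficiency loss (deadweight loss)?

Competitive equilibrium: 32 − 0.67q = 15.2 + 0.68q → q* = 12.4444, p* = 23.6622.
At the ceiling p = 18.48, quantity supplied = (18.48 − 15.2)/0.68 = 4.8235.
Willingness to pay at q' = 4.8235: 32 − 0.67·4.8235 = 28.7683.
Δq = 12.4444 − 4.8235 = 7.6209; wedge = 28.7683 − 18.48 = 10.2883.
DWL = ½ × 7.6209 × 10.2883 = 39.20.

39.20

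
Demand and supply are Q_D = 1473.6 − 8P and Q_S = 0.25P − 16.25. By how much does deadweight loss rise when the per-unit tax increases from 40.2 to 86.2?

In inverse form: demand P = 184.2 − 0.125Q, supply P = 65 + 4Q.
Competitive equilibrium: 184.2 − 0.125Q = 65 + 4Q → Q* = 28.897, P* = 180.5879.
For a per-unit tax t: ΔQ = t/4.125, so DWL = ½·t·(t/4.125) = t²/8.25.
At t = 40.2: DWL = 195.884. At t = 86.2: DWL = 900.659.
Increase = 900.659 − 195.884 = 704.78.

704.78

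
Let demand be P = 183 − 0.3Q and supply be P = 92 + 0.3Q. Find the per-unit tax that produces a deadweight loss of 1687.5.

45

Competitive equilibrium: 183 − 0.3Q = 92 + 0.3Q → Q* = 151.6667, P* = 137.5.
A tax t gives ΔQ = t/0.6 and wedge t, so DWL = t²/1.2.
t²/1.2 = 1687.5 → t² = 2025 → t = 45.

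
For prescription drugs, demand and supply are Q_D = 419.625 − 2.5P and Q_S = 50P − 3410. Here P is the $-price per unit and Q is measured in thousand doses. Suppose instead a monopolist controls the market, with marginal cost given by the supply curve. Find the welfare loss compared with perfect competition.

In inverse form: demand P = 167.85 − 0.4Q, supply P = 68.2 + 0.02Q.
Competitive equilibrium: 167.85 − 0.4Q = 68.2 + 0.02Q → Q* = 237.2619, P* = 72.94524.
Marginal revenue: MR = 167.85 − 0.8Q. Set MR = MC: 167.85 − 0.8Q = 68.2 + 0.02Q → Q_m = 121.52439.
Price P_m = 167.85 − 0.4·121.52439 = 119.24024; MC(Q_m) = 68.2 + 0.02·121.52439 = 70.63049.
Competitive Q* = 237.2619, so ΔQ = 115.73751; wedge = 119.24024 − 70.63049 = 48.60975.
Deadweight loss = ½ × 115.73751 × 48.60975 = $2812.99 thousand.

$2812.99 thousand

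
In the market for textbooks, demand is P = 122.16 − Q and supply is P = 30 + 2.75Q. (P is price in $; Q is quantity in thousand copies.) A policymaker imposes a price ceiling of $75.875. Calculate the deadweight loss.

$116.85 thousand

Competitive equilibrium: 122.16 − Q = 30 + 2.75Q → Q* = 24.576, P* = 97.584.
At the ceiling P = 75.875, quantity supplied = (75.875 − 30)/2.75 = 16.6818.
Willingness to pay at Q' = 16.6818: 122.16 − 1·16.6818 = 105.4782.
ΔQ = 24.576 − 16.6818 = 7.8942; wedge = 105.4782 − 75.875 = 29.6032.
The triangle = ½ × 7.8942 × 29.6032 = $116.85 thousand.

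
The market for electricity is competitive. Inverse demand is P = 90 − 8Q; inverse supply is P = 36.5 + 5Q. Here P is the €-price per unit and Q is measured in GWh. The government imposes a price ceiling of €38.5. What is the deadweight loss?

Competitive equilibrium: 90 − 8Q = 36.5 + 5Q → Q* = 4.1154, P* = 57.0769.
At the ceiling P = 38.5, quantity supplied = (38.5 − 36.5)/5 = 0.4.
Willingness to pay at Q' = 0.4: 90 − 8·0.4 = 86.8.
ΔQ = 4.1154 − 0.4 = 3.7154; wedge = 86.8 − 38.5 = 48.3.
The triangle = ½ × 3.7154 × 48.3 = €89.73.

€89.73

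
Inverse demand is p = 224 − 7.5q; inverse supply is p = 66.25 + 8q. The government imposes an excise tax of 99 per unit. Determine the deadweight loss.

316.16

Competitive equilibrium: 224 − 7.5q = 66.25 + 8q → q* = 10.1774, p* = 147.6694.
With the tax, the buyer price exceeds the seller price by 99: (224 − 7.5q) − (66.25 + 8q) = 99 → q' = 3.7903.
Δq = 10.1774 − 3.7903 = 6.3871; the wedge equals the tax, 99.
DWL = ½ × 6.3871 × 99 = 316.16.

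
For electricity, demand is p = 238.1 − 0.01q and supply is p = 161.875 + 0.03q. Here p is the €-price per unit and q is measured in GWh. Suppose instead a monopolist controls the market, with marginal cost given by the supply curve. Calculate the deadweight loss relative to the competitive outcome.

€2905.13

Competitive equilibrium: 238.1 − 0.01q = 161.875 + 0.03q → q* = 1905.625, p* = 219.0438.
Marginal revenue: MR = 238.1 − 0.02q. Set MR = MC: 238.1 − 0.02q = 161.875 + 0.03q → q_m = 1524.5.
Price p_m = 238.1 − 0.01·1524.5 = 222.855; MC(q_m) = 161.875 + 0.03·1524.5 = 207.61.
Competitive q* = 1905.625, so Δq = 381.125; wedge = 222.855 − 207.61 = 15.245.
Deadweight loss = ½ × 381.125 × 15.245 = €2905.13.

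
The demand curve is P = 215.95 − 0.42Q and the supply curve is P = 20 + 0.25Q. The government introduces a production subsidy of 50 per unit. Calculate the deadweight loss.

Competitive equilibrium: 215.95 − 0.42Q = 20 + 0.25Q → Q* = 292.4627, P* = 93.1157.
The subsidy lowers effective supply by 50: P = 0.25Q − 30.
New quantity: 215.95 − 0.42Q = 0.25Q − 30 → Q' = 367.0896.
Overproduction ΔQ = 367.0896 − 292.4627 = 74.6269; wedge = subsidy = 50.
DWL = ½ × 74.6269 × 50 = 1865.67.

1865.67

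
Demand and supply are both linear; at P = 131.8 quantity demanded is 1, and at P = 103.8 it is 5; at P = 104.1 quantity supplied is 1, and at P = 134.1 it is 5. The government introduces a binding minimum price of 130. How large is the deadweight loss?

Demand slope = (103.8 − 131.8)/(5 − 1) = −7, so P = 138.8 − 7Q.
Supply slope = (134.1 − 104.1)/(5 − 1) = 7.5, so P = 96.6 + 7.5Q.
Competitive equilibrium: 138.8 − 7Q = 96.6 + 7.5Q → Q* = 2.91034, P* = 118.42759.
At the floor P = 130, quantity demanded = (138.8 − 130)/7 = 1.25714.
Sellers' marginal cost at Q' = 1.25714: 96.6 + 7.5·1.25714 = 106.02855.
ΔQ = 2.91034 − 1.25714 = 1.6532; wedge = 130 − 106.02855 = 23.97145.
Deadweight loss = ½ × 1.6532 × 23.97145 = 19.81.

19.81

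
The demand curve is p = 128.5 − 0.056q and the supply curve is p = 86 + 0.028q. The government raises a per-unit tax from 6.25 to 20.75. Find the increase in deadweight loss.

Competitive equilibrium: 128.5 − 0.056q = 86 + 0.028q → q* = 505.9524, p* = 100.1667.
For a per-unit tax t: Δq = t/0.084, so DWL = ½·t·(t/0.084) = t²/0.168.
At t = 6.25: DWL = 232.515. At t = 20.75: DWL = 2562.872.
Increase = 2562.872 − 232.515 = 2330.36.

2330.36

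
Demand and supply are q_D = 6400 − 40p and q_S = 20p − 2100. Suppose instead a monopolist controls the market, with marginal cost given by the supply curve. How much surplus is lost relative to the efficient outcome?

In inverse form: demand p = 160 − 0.025q, supply p = 105 + 0.05q.
Competitive equilibrium: 160 − 0.025q = 105 + 0.05q → q* = 733.3333, p* = 141.6667.
Marginal revenue: MR = 160 − 0.05q. Set MR = MC: 160 − 0.05q = 105 + 0.05q → q_m = 550.
Price p_m = 160 − 0.025·550 = 146.25; MC(q_m) = 105 + 0.05·550 = 132.5.
Competitive q* = 733.3333, so Δq = 183.3333; wedge = 146.25 − 132.5 = 13.75.
Welfare loss = ½ × 183.3333 × 13.75 = 1260.42.

1260.42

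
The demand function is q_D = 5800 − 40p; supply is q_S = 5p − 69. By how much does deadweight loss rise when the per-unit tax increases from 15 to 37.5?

In inverse form: demand p = 145 − 0.025q, supply p = 13.8 + 0.2q.
Competitive equilibrium: 145 − 0.025q = 13.8 + 0.2q → q* = 583.1111, p* = 130.4222.
For a per-unit tax t: Δq = t/0.225, so DWL = ½·t·(t/0.225) = t²/0.45.
At t = 15: DWL = 500. At t = 37.5: DWL = 3125.
Increase = 3125 − 500 = 2625.

2625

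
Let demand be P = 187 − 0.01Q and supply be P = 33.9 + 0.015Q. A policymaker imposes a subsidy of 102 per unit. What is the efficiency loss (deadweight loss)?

Competitive equilibrium: 187 − 0.01Q = 33.9 + 0.015Q → Q* = 6124, P* = 125.76.
The subsidy lowers effective supply by 102: P = 0.015Q − 68.1.
New quantity: 187 − 0.01Q = 0.015Q − 68.1 → Q' = 10204.
Overproduction ΔQ = 10204 − 6124 = 4080; wedge = subsidy = 102.
Welfare loss = ½ × 4080 × 102 = 208080.

208080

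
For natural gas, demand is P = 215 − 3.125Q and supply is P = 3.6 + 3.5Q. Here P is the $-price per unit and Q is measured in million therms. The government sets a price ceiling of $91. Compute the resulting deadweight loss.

$159.45 million

Competitive equilibrium: 215 − 3.125Q = 3.6 + 3.5Q → Q* = 31.9094, P* = 115.283.
At the ceiling P = 91, quantity supplied = (91 − 3.6)/3.5 = 24.9714.
Willingness to pay at Q' = 24.9714: 215 − 3.125·24.9714 = 136.9644.
ΔQ = 31.9094 − 24.9714 = 6.938; wedge = 136.9644 − 91 = 45.9644.
Deadweight loss = ½ × 6.938 × 45.9644 = $159.45 million.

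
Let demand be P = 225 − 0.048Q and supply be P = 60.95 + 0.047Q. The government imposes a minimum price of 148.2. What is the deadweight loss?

764.22

Competitive equilibrium: 225 − 0.048Q = 60.95 + 0.047Q → Q* = 1726.8421, P* = 142.1116.
At the floor P = 148.2, quantity demanded = (225 − 148.2)/0.048 = 1600.
Sellers' marginal cost at Q' = 1600: 60.95 + 0.047·1600 = 136.15.
ΔQ = 1726.8421 − 1600 = 126.8421; wedge = 148.2 − 136.15 = 12.05.
DWL = ½ × 126.8421 × 12.05 = 764.22.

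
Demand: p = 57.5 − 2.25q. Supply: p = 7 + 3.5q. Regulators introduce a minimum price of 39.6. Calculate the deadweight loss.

Competitive equilibrium: 57.5 − 2.25q = 7 + 3.5q → q* = 8.7826, p* = 37.7391.
At the floor p = 39.6, quantity demanded = (57.5 − 39.6)/2.25 = 7.9556.
Sellers' marginal cost at q' = 7.9556: 7 + 3.5·7.9556 = 34.8446.
Δq = 8.7826 − 7.9556 = 0.827; wedge = 39.6 − 34.8446 = 4.7554.
Welfare loss = ½ × 0.827 × 4.7554 = 1.97.

1.97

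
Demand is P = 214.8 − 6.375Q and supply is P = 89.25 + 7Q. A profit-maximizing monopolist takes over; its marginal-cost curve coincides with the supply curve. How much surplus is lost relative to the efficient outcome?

Competitive equilibrium: 214.8 − 6.375Q = 89.25 + 7Q → Q* = 9.38692, P* = 154.95841.
Marginal revenue: MR = 214.8 − 12.75Q. Set MR = MC: 214.8 − 12.75Q = 89.25 + 7Q → Q_m = 6.35696.
Price P_m = 214.8 − 6.375·6.35696 = 174.27438; MC(Q_m) = 89.25 + 7·6.35696 = 133.74872.
Competitive Q* = 9.38692, so ΔQ = 3.02996; wedge = 174.27438 − 133.74872 = 40.52566.
Welfare loss = ½ × 3.02996 × 40.52566 = 61.40.

61.40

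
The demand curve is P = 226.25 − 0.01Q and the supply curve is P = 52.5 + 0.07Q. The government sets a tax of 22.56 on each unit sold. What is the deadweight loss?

3180.96

Competitive equilibrium: 226.25 − 0.01Q = 52.5 + 0.07Q → Q* = 2171.875, P* = 204.5313.
With the tax, the buyer price exceeds the seller price by 22.56: (226.25 − 0.01Q) − (52.5 + 0.07Q) = 22.56 → Q' = 1889.875.
ΔQ = 2171.875 − 1889.875 = 282; the wedge equals the tax, 22.56.
Welfare loss = ½ × 282 × 22.56 = 3180.96.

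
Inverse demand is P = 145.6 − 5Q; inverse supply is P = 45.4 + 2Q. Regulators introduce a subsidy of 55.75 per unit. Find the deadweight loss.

222

Competitive equilibrium: 145.6 − 5Q = 45.4 + 2Q → Q* = 14.3143, P* = 74.0286.
The subsidy lowers effective supply by 55.75: P = 2Q − 10.35.
New quantity: 145.6 − 5Q = 2Q − 10.35 → Q' = 22.2786.
Overproduction ΔQ = 22.2786 − 14.3143 = 7.9643; wedge = subsidy = 55.75.
DWL = ½ × 7.9643 × 55.75 = 222.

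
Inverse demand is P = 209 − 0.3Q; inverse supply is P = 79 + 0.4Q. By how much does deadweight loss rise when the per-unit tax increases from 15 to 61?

2497.14

Competitive equilibrium: 209 − 0.3Q = 79 + 0.4Q → Q* = 185.7143, P* = 153.2857.
For a per-unit tax t: ΔQ = t/0.7, so DWL = ½·t·(t/0.7) = t²/1.4.
At t = 15: DWL = 160.714. At t = 61: DWL = 2657.857.
Increase = 2657.857 − 160.714 = 2497.14.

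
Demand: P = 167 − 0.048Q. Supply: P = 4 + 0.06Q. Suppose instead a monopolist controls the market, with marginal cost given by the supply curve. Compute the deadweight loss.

Competitive equilibrium: 167 − 0.048Q = 4 + 0.06Q → Q* = 1509.25926, P* = 94.55556.
Marginal revenue: MR = 167 − 0.096Q. Set MR = MC: 167 − 0.096Q = 4 + 0.06Q → Q_m = 1044.87179.
Price P_m = 167 − 0.048·1044.87179 = 116.84615; MC(Q_m) = 4 + 0.06·1044.87179 = 66.69231.
Competitive Q* = 1509.25926, so ΔQ = 464.38747; wedge = 116.84615 − 66.69231 = 50.15384.
Welfare loss = ½ × 464.38747 × 50.15384 = 11645.41.

11645.41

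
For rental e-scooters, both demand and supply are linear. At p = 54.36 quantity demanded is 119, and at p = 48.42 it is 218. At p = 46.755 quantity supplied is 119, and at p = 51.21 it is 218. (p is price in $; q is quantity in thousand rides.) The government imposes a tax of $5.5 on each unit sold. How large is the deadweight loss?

Demand slope = (48.42 − 54.36)/(218 − 119) = −0.06, so p = 61.5 − 0.06q.
Supply slope = (51.21 − 46.755)/(218 − 119) = 0.045, so p = 41.4 + 0.045q.
Competitive equilibrium: 61.5 − 0.06q = 41.4 + 0.045q → q* = 191.4286, p* = 50.0143.
With the tax, the buyer price exceeds the seller price by 5.5: (61.5 − 0.06q) − (41.4 + 0.045q) = 5.5 → q' = 139.0476.
Δq = 191.4286 − 139.0476 = 52.381; the wedge equals the tax, 5.5.
DWL = ½ × 52.381 × 5.5 = $144.05 thousand.

$144.05 thousand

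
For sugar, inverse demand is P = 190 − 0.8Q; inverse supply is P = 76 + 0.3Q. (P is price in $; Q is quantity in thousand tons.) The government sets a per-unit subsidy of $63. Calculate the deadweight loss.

$1804.09 thousand

Competitive equilibrium: 190 − 0.8Q = 76 + 0.3Q → Q* = 103.6364, P* = 107.0909.
The subsidy lowers effective supply by 63: P = 13 + 0.3Q.
New quantity: 190 − 0.8Q = 13 + 0.3Q → Q' = 160.9091.
Overproduction ΔQ = 160.9091 − 103.6364 = 57.2727; wedge = subsidy = 63.
Deadweight loss = ½ × 57.2727 × 63 = $1804.09 thousand.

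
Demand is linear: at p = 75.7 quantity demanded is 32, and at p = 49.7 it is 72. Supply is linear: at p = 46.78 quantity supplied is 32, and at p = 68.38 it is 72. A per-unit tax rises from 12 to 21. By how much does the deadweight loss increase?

124.79

Demand slope = (49.7 − 75.7)/(72 − 32) = −0.65, so p = 96.5 − 0.65q.
Supply slope = (68.38 − 46.78)/(72 − 32) = 0.54, so p = 29.5 + 0.54q.
Competitive equilibrium: 96.5 − 0.65q = 29.5 + 0.54q → q* = 56.3025, p* = 59.9034.
For a per-unit tax t: Δq = t/1.19, so DWL = ½·t·(t/1.19) = t²/2.38.
At t = 12: DWL = 60.504. At t = 21: DWL = 185.294.
Increase = 185.294 − 60.504 = 124.79.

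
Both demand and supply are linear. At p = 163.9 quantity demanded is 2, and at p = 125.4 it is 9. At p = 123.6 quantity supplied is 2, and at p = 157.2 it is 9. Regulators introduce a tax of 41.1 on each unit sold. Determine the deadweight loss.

82

Demand slope = (125.4 − 163.9)/(9 − 2) = −5.5, so p = 174.9 − 5.5q.
Supply slope = (157.2 − 123.6)/(9 − 2) = 4.8, so p = 114 + 4.8q.
Competitive equilibrium: 174.9 − 5.5q = 114 + 4.8q → q* = 5.9126, p* = 142.3806.
With the tax, the buyer price exceeds the seller price by 41.1: (174.9 − 5.5q) − (114 + 4.8q) = 41.1 → q' = 1.9223.
Δq = 5.9126 − 1.9223 = 3.9903; the wedge equals the tax, 41.1.
The triangle = ½ × 3.9903 × 41.1 = 82.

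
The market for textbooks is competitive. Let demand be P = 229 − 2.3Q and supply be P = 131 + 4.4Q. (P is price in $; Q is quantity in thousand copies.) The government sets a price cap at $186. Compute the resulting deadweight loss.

Competitive equilibrium: 229 − 2.3Q = 131 + 4.4Q → Q* = 14.6269, P* = 195.3582.
At the ceiling P = 186, quantity supplied = (186 − 131)/4.4 = 12.5.
Willingness to pay at Q' = 12.5: 229 − 2.3·12.5 = 200.25.
ΔQ = 14.6269 − 12.5 = 2.1269; wedge = 200.25 − 186 = 14.25.
Deadweight loss = ½ × 2.1269 × 14.25 = $15.15 thousand.

$15.15 thousand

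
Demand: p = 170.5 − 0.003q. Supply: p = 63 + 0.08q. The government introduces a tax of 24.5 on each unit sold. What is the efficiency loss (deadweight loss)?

3615.96

Competitive equilibrium: 170.5 − 0.003q = 63 + 0.08q → q* = 1295.1807, p* = 166.6145.
With the tax, the buyer price exceeds the seller price by 24.5: (170.5 − 0.003q) − (63 + 0.08q) = 24.5 → q' = 1000.
Δq = 1295.1807 − 1000 = 295.1807; the wedge equals the tax, 24.5.
Welfare loss = ½ × 295.1807 × 24.5 = 3615.96.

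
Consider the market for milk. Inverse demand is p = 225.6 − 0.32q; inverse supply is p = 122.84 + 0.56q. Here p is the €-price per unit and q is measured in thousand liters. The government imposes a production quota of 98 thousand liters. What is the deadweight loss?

Competitive equilibrium: 225.6 − 0.32q = 122.84 + 0.56q → q* = 116.7727, p* = 188.2327.
At q = 98: demand price = 225.6 − 0.32·98 = 194.24; supply price = 122.84 + 0.56·98 = 177.72.
Δq = 116.7727 − 98 = 18.7727; wedge = 194.24 − 177.72 = 16.52.
Deadweight loss = ½ × 18.7727 × 16.52 = €155.06 thousand.

€155.06 thousand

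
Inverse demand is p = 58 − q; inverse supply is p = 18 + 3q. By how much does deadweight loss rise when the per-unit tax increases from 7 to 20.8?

47.955

Competitive equilibrium: 58 − q = 18 + 3q → q* = 10, p* = 48.
For a per-unit tax t: Δq = t/4, so DWL = ½·t·(t/4) = t²/8.
At t = 7: DWL = 6.125. At t = 20.8: DWL = 54.08.
Increase = 54.08 − 6.125 = 47.955.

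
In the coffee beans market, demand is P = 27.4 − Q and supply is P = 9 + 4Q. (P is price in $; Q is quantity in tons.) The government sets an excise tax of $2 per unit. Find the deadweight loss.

Competitive equilibrium: 27.4 − Q = 9 + 4Q → Q* = 3.68, P* = 23.72.
With the tax, the buyer price exceeds the seller price by 2: (27.4 − Q) − (9 + 4Q) = 2 → Q' = 3.28.
ΔQ = 3.68 − 3.28 = 0.4; the wedge equals the tax, 2.
The triangle = ½ × 0.4 × 2 = $0.40.

$0.40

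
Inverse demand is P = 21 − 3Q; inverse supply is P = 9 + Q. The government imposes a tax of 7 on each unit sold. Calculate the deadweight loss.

6.125

Competitive equilibrium: 21 − 3Q = 9 + Q → Q* = 3, P* = 12.
With the tax, the buyer price exceeds the seller price by 7: (21 − 3Q) − (9 + Q) = 7 → Q' = 1.25.
ΔQ = 3 − 1.25 = 1.75; the wedge equals the tax, 7.
Welfare loss = ½ × 1.75 × 7 = 6.125.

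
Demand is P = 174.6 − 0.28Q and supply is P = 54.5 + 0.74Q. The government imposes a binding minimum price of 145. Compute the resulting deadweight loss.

Competitive equilibrium: 174.6 − 0.28Q = 54.5 + 0.74Q → Q* = 117.7451, P* = 141.6314.
At the floor P = 145, quantity demanded = (174.6 − 145)/0.28 = 105.7143.
Sellers' marginal cost at Q' = 105.7143: 54.5 + 0.74·105.7143 = 132.7286.
ΔQ = 117.7451 − 105.7143 = 12.0308; wedge = 145 − 132.7286 = 12.2714.
Deadweight loss = ½ × 12.0308 × 12.2714 = 73.82.

73.82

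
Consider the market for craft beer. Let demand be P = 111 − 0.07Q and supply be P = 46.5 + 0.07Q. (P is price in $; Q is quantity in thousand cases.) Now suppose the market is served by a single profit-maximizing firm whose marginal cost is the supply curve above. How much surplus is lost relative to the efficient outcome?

Competitive equilibrium: 111 − 0.07Q = 46.5 + 0.07Q → Q* = 460.7143, P* = 78.75.
Marginal revenue: MR = 111 − 0.14Q. Set MR = MC: 111 − 0.14Q = 46.5 + 0.07Q → Q_m = 307.1429.
Price P_m = 111 − 0.07·307.1429 = 89.5; MC(Q_m) = 46.5 + 0.07·307.1429 = 68.
Competitive Q* = 460.7143, so ΔQ = 153.5714; wedge = 89.5 − 68 = 21.5.
DWL = ½ × 153.5714 × 21.5 = $1650.89 thousand.

$1650.89 thousand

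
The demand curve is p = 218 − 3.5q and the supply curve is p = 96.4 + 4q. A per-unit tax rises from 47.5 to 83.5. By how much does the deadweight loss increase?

Competitive equilibrium: 218 − 3.5q = 96.4 + 4q → q* = 16.2133, p* = 161.2533.
For a per-unit tax t: Δq = t/7.5, so DWL = ½·t·(t/7.5) = t²/15.
At t = 47.5: DWL = 150.417. At t = 83.5: DWL = 464.817.
Increase = 464.817 − 150.417 = 314.40.

314.40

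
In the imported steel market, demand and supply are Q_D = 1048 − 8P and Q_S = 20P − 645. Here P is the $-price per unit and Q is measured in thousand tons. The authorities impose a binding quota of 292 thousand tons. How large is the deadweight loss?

In inverse form: demand P = 131 − 0.125Q, supply P = 32.25 + 0.05Q.
Competitive equilibrium: 131 − 0.125Q = 32.25 + 0.05Q → Q* = 564.2857, P* = 60.4643.
At Q = 292: demand price = 131 − 0.125·292 = 94.5; supply price = 32.25 + 0.05·292 = 46.85.
ΔQ = 564.2857 − 292 = 272.2857; wedge = 94.5 − 46.85 = 47.65.
DWL = ½ × 272.2857 × 47.65 = $6487.21 thousand.

$6487.21 thousand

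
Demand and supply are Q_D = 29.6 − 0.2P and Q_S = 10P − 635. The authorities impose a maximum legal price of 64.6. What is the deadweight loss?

79.07

In inverse form: demand P = 148 − 5Q, supply P = 63.5 + 0.1Q.
Competitive equilibrium: 148 − 5Q = 63.5 + 0.1Q → Q* = 16.5686, P* = 65.1569.
At the ceiling P = 64.6, quantity supplied = (64.6 − 63.5)/0.1 = 11.
Willingness to pay at Q' = 11: 148 − 5·11 = 93.
ΔQ = 16.5686 − 11 = 5.5686; wedge = 93 − 64.6 = 28.4.
Welfare loss = ½ × 5.5686 × 28.4 = 79.07.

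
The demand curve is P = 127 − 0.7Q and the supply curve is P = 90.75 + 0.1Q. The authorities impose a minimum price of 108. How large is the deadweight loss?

Competitive equilibrium: 127 − 0.7Q = 90.75 + 0.1Q → Q* = 45.3125, P* = 95.2813.
At the floor P = 108, quantity demanded = (127 − 108)/0.7 = 27.1429.
Sellers' marginal cost at Q' = 27.1429: 90.75 + 0.1·27.1429 = 93.4643.
ΔQ = 45.3125 − 27.1429 = 18.1696; wedge = 108 − 93.4643 = 14.5357.
The triangle = ½ × 18.1696 × 14.5357 = 132.05.

132.05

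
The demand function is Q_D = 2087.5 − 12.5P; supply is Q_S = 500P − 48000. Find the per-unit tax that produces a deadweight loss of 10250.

41

In inverse form: demand P = 167 − 0.08Q, supply P = 96 + 0.002Q.
Competitive equilibrium: 167 − 0.08Q = 96 + 0.002Q → Q* = 865.8537, P* = 97.7317.
A tax t gives ΔQ = t/0.082 and wedge t, so DWL = t²/0.164.
t²/0.164 = 10250 → t² = 1681 → t = 41.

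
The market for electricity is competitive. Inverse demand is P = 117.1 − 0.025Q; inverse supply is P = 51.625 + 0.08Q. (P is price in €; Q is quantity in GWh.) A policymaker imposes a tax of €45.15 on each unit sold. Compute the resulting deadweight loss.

€9707.25

Competitive equilibrium: 117.1 − 0.025Q = 51.625 + 0.08Q → Q* = 623.5714, P* = 101.5107.
With the tax, the buyer price exceeds the seller price by 45.15: (117.1 − 0.025Q) − (51.625 + 0.08Q) = 45.15 → Q' = 193.5714.
ΔQ = 623.5714 − 193.5714 = 430; the wedge equals the tax, 45.15.
The triangle = ½ × 430 × 45.15 = €9707.25.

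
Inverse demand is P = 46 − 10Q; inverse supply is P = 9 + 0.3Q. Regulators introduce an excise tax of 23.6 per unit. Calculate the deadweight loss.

Competitive equilibrium: 46 − 10Q = 9 + 0.3Q → Q* = 3.5922, P* = 10.0777.
With the tax, the buyer price exceeds the seller price by 23.6: (46 − 10Q) − (9 + 0.3Q) = 23.6 → Q' = 1.301.
ΔQ = 3.5922 − 1.301 = 2.2912; the wedge equals the tax, 23.6.
Welfare loss = ½ × 2.2912 × 23.6 = 27.04.

27.04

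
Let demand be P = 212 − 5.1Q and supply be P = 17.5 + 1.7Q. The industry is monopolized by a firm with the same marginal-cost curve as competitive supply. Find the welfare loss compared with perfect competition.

Competitive equilibrium: 212 − 5.1Q = 17.5 + 1.7Q → Q* = 28.6029, P* = 66.125.
Marginal revenue: MR = 212 − 10.2Q. Set MR = MC: 212 − 10.2Q = 17.5 + 1.7Q → Q_m = 16.3445.
Price P_m = 212 − 5.1·16.3445 = 128.6431; MC(Q_m) = 17.5 + 1.7·16.3445 = 45.2857.
Competitive Q* = 28.6029, so ΔQ = 12.2584; wedge = 128.6431 − 45.2857 = 83.3574.
Deadweight loss = ½ × 12.2584 × 83.3574 = 510.91.

510.91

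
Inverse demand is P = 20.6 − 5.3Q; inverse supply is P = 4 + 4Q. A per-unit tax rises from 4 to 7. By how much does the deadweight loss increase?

1.77

Competitive equilibrium: 20.6 − 5.3Q = 4 + 4Q → Q* = 1.7849, P* = 11.1398.
For a per-unit tax t: ΔQ = t/9.3, so DWL = ½·t·(t/9.3) = t²/18.6.
At t = 4: DWL = 0.86. At t = 7: DWL = 2.634.
Increase = 2.634 − 0.86 = 1.77.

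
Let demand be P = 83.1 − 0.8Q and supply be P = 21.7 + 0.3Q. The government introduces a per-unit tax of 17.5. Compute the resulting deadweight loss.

Competitive equilibrium: 83.1 − 0.8Q = 21.7 + 0.3Q → Q* = 55.8182, P* = 38.4455.
With the tax, the buyer price exceeds the seller price by 17.5: (83.1 − 0.8Q) − (21.7 + 0.3Q) = 17.5 → Q' = 39.9091.
ΔQ = 55.8182 − 39.9091 = 15.9091; the wedge equals the tax, 17.5.
DWL = ½ × 15.9091 × 17.5 = 139.20.

139.20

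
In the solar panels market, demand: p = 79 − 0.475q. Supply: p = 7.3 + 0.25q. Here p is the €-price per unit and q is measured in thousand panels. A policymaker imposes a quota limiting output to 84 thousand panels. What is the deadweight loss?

€80.44 thousand

Competitive equilibrium: 79 − 0.475q = 7.3 + 0.25q → q* = 98.8966, p* = 32.0241.
At q = 84: demand price = 79 − 0.475·84 = 39.1; supply price = 7.3 + 0.25·84 = 28.3.
Δq = 98.8966 − 84 = 14.8966; wedge = 39.1 − 28.3 = 10.8.
Welfare loss = ½ × 14.8966 × 10.8 = €80.44 thousand.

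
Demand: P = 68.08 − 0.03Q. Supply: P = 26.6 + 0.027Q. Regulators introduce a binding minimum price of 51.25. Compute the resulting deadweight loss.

792.17

Competitive equilibrium: 68.08 − 0.03Q = 26.6 + 0.027Q → Q* = 727.7193, P* = 46.2484.
At the floor P = 51.25, quantity demanded = (68.08 − 51.25)/0.03 = 561.
Sellers' marginal cost at Q' = 561: 26.6 + 0.027·561 = 41.747.
ΔQ = 727.7193 − 561 = 166.7193; wedge = 51.25 − 41.747 = 9.503.
DWL = ½ × 166.7193 × 9.503 = 792.17.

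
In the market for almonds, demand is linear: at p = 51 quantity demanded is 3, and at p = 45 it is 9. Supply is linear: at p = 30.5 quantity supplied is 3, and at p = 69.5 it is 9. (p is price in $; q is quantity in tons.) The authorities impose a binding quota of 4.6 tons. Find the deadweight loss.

Demand slope = (45 − 51)/(9 − 3) = −1, so p = 54 − q.
Supply slope = (69.5 − 30.5)/(9 − 3) = 6.5, so p = 11 + 6.5q.
Competitive equilibrium: 54 − q = 11 + 6.5q → q* = 5.7333, p* = 48.2667.
At q = 4.6: demand price = 54 − 1·4.6 = 49.4; supply price = 11 + 6.5·4.6 = 40.9.
Δq = 5.7333 − 4.6 = 1.1333; wedge = 49.4 − 40.9 = 8.5.
Welfare loss = ½ × 1.1333 × 8.5 = $4.82.

$4.82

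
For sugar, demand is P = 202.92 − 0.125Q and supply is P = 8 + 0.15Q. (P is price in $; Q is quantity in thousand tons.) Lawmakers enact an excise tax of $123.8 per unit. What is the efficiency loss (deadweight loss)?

$27866.25 thousand

Competitive equilibrium: 202.92 − 0.125Q = 8 + 0.15Q → Q* = 708.8, P* = 114.32.
With the tax, the buyer price exceeds the seller price by 123.8: (202.92 − 0.125Q) − (8 + 0.15Q) = 123.8 → Q' = 258.6182.
ΔQ = 708.8 − 258.6182 = 450.1818; the wedge equals the tax, 123.8.
Welfare loss = ½ × 450.1818 × 123.8 = $27866.25 thousand.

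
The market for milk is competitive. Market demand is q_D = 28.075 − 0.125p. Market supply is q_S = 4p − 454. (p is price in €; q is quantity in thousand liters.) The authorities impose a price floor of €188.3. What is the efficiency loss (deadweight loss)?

€328.89 thousand

In inverse form: demand p = 224.6 − 8q, supply p = 113.5 + 0.25q.
Competitive equilibrium: 224.6 − 8q = 113.5 + 0.25q → q* = 13.4667, p* = 116.8667.
At the floor p = 188.3, quantity demanded = (224.6 − 188.3)/8 = 4.5375.
Sellers' marginal cost at q' = 4.5375: 113.5 + 0.25·4.5375 = 114.6344.
Δq = 13.4667 − 4.5375 = 8.9292; wedge = 188.3 − 114.6344 = 73.6656.
Welfare loss = ½ × 8.9292 × 73.6656 = €328.89 thousand.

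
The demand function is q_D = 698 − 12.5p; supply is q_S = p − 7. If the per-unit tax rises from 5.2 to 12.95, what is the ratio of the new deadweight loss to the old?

In inverse form: demand p = 55.84 − 0.08q, supply p = 7 + q.
Competitive equilibrium: 55.84 − 0.08q = 7 + q → q* = 45.2222, p* = 52.2222.
For a per-unit tax t: Δq = t/1.08, so DWL = ½·t·(t/1.08) = t²/2.16.
At t = 5.2: DWL = 12.519. At t = 12.95: DWL = 77.640.
Ratio = (12.95/5.2)² = 6.202.

6.202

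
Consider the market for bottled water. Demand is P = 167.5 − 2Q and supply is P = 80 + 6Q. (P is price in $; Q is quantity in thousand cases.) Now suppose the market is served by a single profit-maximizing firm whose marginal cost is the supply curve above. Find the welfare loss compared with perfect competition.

$19.14 thousand

Competitive equilibrium: 167.5 − 2Q = 80 + 6Q → Q* = 10.9375, P* = 145.625.
Marginal revenue: MR = 167.5 − 4Q. Set MR = MC: 167.5 − 4Q = 80 + 6Q → Q_m = 8.75.
Price P_m = 167.5 − 2·8.75 = 150; MC(Q_m) = 80 + 6·8.75 = 132.5.
Competitive Q* = 10.9375, so ΔQ = 2.1875; wedge = 150 − 132.5 = 17.5.
DWL = ½ × 2.1875 × 17.5 = $19.14 thousand.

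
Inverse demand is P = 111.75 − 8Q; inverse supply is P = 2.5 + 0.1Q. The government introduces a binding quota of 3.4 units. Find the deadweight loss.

412.13

Competitive equilibrium: 111.75 − 8Q = 2.5 + 0.1Q → Q* = 13.4877, P* = 3.8488.
At Q = 3.4: demand price = 111.75 − 8·3.4 = 84.55; supply price = 2.5 + 0.1·3.4 = 2.84.
ΔQ = 13.4877 − 3.4 = 10.0877; wedge = 84.55 − 2.84 = 81.71.
The triangle = ½ × 10.0877 × 81.71 = 412.13.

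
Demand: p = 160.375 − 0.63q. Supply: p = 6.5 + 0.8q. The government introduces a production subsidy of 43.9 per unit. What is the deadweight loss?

673.85

Competitive equilibrium: 160.375 − 0.63q = 6.5 + 0.8q → q* = 107.6049, p* = 92.5839.
The subsidy lowers effective supply by 43.9: p = 0.8q − 37.4.
New quantity: 160.375 − 0.63q = 0.8q − 37.4 → q' = 138.3042.
Overproduction Δq = 138.3042 − 107.6049 = 30.6993; wedge = subsidy = 43.9.
Deadweight loss = ½ × 30.6993 × 43.9 = 673.85.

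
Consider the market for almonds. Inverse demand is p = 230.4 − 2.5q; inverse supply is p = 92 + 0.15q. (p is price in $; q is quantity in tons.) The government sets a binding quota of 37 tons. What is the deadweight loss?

$307.19

Competitive equilibrium: 230.4 − 2.5q = 92 + 0.15q → q* = 52.2264, p* = 99.834.
At q = 37: demand price = 230.4 − 2.5·37 = 137.9; supply price = 92 + 0.15·37 = 97.55.
Δq = 52.2264 − 37 = 15.2264; wedge = 137.9 − 97.55 = 40.35.
Welfare loss = ½ × 15.2264 × 40.35 = $307.19.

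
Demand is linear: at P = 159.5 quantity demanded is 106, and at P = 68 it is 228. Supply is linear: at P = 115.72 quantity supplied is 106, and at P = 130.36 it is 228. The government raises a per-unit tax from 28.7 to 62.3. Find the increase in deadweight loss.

1757.24

Demand slope = (68 − 159.5)/(228 − 106) = −0.75, so P = 239 − 0.75Q.
Supply slope = (130.36 − 115.72)/(228 − 106) = 0.12, so P = 103 + 0.12Q.
Competitive equilibrium: 239 − 0.75Q = 103 + 0.12Q → Q* = 156.3218, P* = 121.7586.
For a per-unit tax t: ΔQ = t/0.87, so DWL = ½·t·(t/0.87) = t²/1.74.
At t = 28.7: DWL = 473.385. At t = 62.3: DWL = 2230.626.
Increase = 2230.626 − 473.385 = 1757.24.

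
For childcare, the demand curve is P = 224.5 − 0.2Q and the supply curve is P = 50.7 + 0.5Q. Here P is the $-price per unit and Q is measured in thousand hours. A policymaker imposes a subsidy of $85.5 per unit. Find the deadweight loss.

Competitive equilibrium: 224.5 − 0.2Q = 50.7 + 0.5Q → Q* = 248.2857, P* = 174.8429.
The subsidy lowers effective supply by 85.5: P = 0.5Q − 34.8.
New quantity: 224.5 − 0.2Q = 0.5Q − 34.8 → Q' = 370.4286.
Overproduction ΔQ = 370.4286 − 248.2857 = 122.1429; wedge = subsidy = 85.5.
Deadweight loss = ½ × 122.1429 × 85.5 = $5221.61 thousand.

$5221.61 thousand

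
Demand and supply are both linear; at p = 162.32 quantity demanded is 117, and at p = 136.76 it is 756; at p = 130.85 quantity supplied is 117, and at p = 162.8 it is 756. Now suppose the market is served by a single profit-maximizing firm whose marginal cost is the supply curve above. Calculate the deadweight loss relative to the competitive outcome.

Demand slope = (136.76 − 162.32)/(756 − 117) = −0.04, so p = 167 − 0.04q.
Supply slope = (162.8 − 130.85)/(756 − 117) = 0.05, so p = 125 + 0.05q.
Competitive equilibrium: 167 − 0.04q = 125 + 0.05q → q* = 466.6667, p* = 148.3333.
Marginal revenue: MR = 167 − 0.08q. Set MR = MC: 167 − 0.08q = 125 + 0.05q → q_m = 323.0769.
Price p_m = 167 − 0.04·323.0769 = 154.0769; MC(q_m) = 125 + 0.05·323.0769 = 141.1538.
Competitive q* = 466.6667, so Δq = 143.5898; wedge = 154.0769 − 141.1538 = 12.9231.
Deadweight loss = ½ × 143.5898 × 12.9231 = 927.81.

927.81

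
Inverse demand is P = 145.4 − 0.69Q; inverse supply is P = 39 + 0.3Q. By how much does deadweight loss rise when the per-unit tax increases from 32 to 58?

1181.82

Competitive equilibrium: 145.4 − 0.69Q = 39 + 0.3Q → Q* = 107.4747, P* = 71.2424.
For a per-unit tax t: ΔQ = t/0.99, so DWL = ½·t·(t/0.99) = t²/1.98.
At t = 32: DWL = 517.172. At t = 58: DWL = 1698.99.
Increase = 1698.99 − 517.172 = 1181.82.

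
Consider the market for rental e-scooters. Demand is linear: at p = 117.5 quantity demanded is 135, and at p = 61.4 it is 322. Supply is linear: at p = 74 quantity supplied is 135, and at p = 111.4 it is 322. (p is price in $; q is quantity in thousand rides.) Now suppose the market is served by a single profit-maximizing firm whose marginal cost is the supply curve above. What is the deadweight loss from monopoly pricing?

Demand slope = (61.4 − 117.5)/(322 − 135) = −0.3, so p = 158 − 0.3q.
Supply slope = (111.4 − 74)/(322 − 135) = 0.2, so p = 47 + 0.2q.
Competitive equilibrium: 158 − 0.3q = 47 + 0.2q → q* = 222, p* = 91.4.
Marginal revenue: MR = 158 − 0.6q. Set MR = MC: 158 − 0.6q = 47 + 0.2q → q_m = 138.75.
Price p_m = 158 − 0.3·138.75 = 116.375; MC(q_m) = 47 + 0.2·138.75 = 74.75.
Competitive q* = 222, so Δq = 83.25; wedge = 116.375 − 74.75 = 41.625.
DWL = ½ × 83.25 × 41.625 = $1732.64 thousand.

$1732.64 thousand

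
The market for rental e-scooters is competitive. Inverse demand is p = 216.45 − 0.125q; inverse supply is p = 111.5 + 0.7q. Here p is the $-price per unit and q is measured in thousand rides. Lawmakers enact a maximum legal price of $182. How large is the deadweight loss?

$289.63 thousand

Competitive equilibrium: 216.45 − 0.125q = 111.5 + 0.7q → q* = 127.2121, p* = 200.5485.
At the ceiling p = 182, quantity supplied = (182 − 111.5)/0.7 = 100.7143.
Willingness to pay at q' = 100.7143: 216.45 − 0.125·100.7143 = 203.8607.
Δq = 127.2121 − 100.7143 = 26.4978; wedge = 203.8607 − 182 = 21.8607.
Welfare loss = ½ × 26.4978 × 21.8607 = $289.63 thousand.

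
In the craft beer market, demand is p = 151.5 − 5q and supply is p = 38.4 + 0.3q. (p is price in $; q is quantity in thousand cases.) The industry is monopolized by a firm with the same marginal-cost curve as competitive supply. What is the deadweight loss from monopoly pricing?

Competitive equilibrium: 151.5 − 5q = 38.4 + 0.3q → q* = 21.3396, p* = 44.8019.
Marginal revenue: MR = 151.5 − 10q. Set MR = MC: 151.5 − 10q = 38.4 + 0.3q → q_m = 10.9806.
Price p_m = 151.5 − 5·10.9806 = 96.597; MC(q_m) = 38.4 + 0.3·10.9806 = 41.6942.
Competitive q* = 21.3396, so Δq = 10.359; wedge = 96.597 − 41.6942 = 54.9028.
The triangle = ½ × 10.359 × 54.9028 = $284.37 thousand.

$284.37 thousand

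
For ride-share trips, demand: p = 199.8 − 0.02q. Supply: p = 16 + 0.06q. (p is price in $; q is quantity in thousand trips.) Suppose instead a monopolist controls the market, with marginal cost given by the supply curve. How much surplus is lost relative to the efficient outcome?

Competitive equilibrium: 199.8 − 0.02q = 16 + 0.06q → q* = 2297.5, p* = 153.85.
Marginal revenue: MR = 199.8 − 0.04q. Set MR = MC: 199.8 − 0.04q = 16 + 0.06q → q_m = 1838.
Price p_m = 199.8 − 0.02·1838 = 163.04; MC(q_m) = 16 + 0.06·1838 = 126.28.
Competitive q* = 2297.5, so Δq = 459.5; wedge = 163.04 − 126.28 = 36.76.
DWL = ½ × 459.5 × 36.76 = $8445.61 thousand.

$8445.61 thousand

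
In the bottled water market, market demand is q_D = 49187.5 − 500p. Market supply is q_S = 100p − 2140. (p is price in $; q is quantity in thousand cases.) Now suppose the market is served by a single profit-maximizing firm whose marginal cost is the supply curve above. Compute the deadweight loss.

$5038.39 thousand

In inverse form: demand p = 98.375 − 0.002q, supply p = 21.4 + 0.01q.
Competitive equilibrium: 98.375 − 0.002q = 21.4 + 0.01q → q* = 6414.58333, p* = 85.54583.
Marginal revenue: MR = 98.375 − 0.004q. Set MR = MC: 98.375 − 0.004q = 21.4 + 0.01q → q_m = 5498.21429.
Price p_m = 98.375 − 0.002·5498.21429 = 87.37857; MC(q_m) = 21.4 + 0.01·5498.21429 = 76.38214.
Competitive q* = 6414.58333, so Δq = 916.36904; wedge = 87.37857 − 76.38214 = 10.99643.
Deadweight loss = ½ × 916.36904 × 10.99643 = $5038.39 thousand.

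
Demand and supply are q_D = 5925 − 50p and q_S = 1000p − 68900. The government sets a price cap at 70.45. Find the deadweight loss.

In inverse form: demand p = 118.5 − 0.02q, supply p = 68.9 + 0.001q.
Competitive equilibrium: 118.5 − 0.02q = 68.9 + 0.001q → q* = 2361.9048, p* = 71.2619.
At the ceiling p = 70.45, quantity supplied = (70.45 − 68.9)/0.001 = 1550.
Willingness to pay at q' = 1550: 118.5 − 0.02·1550 = 87.5.
Δq = 2361.9048 − 1550 = 811.9048; wedge = 87.5 − 70.45 = 17.05.
Deadweight loss = ½ × 811.9048 × 17.05 = 6921.49.

6921.49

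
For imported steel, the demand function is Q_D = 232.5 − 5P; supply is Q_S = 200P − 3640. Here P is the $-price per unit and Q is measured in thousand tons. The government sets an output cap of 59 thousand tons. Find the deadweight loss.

In inverse form: demand P = 46.5 − 0.2Q, supply P = 18.2 + 0.005Q.
Competitive equilibrium: 46.5 − 0.2Q = 18.2 + 0.005Q → Q* = 138.0488, P* = 18.8902.
At Q = 59: demand price = 46.5 − 0.2·59 = 34.7; supply price = 18.2 + 0.005·59 = 18.495.
ΔQ = 138.0488 − 59 = 79.0488; wedge = 34.7 − 18.495 = 16.205.
Welfare loss = ½ × 79.0488 × 16.205 = $640.49 thousand.

$640.49 thousand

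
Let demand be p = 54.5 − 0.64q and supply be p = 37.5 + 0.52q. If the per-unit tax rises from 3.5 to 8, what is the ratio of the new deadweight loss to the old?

5.224

Competitive equilibrium: 54.5 − 0.64q = 37.5 + 0.52q → q* = 14.6552, p* = 45.1207.
For a per-unit tax t: Δq = t/1.16, so DWL = ½·t·(t/1.16) = t²/2.32.
At t = 3.5: DWL = 5.280. At t = 8: DWL = 27.586.
Ratio = (8/3.5)² = 5.224.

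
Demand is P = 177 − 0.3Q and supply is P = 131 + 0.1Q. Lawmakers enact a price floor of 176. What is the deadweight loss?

2493.89

Competitive equilibrium: 177 − 0.3Q = 131 + 0.1Q → Q* = 115, P* = 142.5.
At the floor P = 176, quantity demanded = (177 − 176)/0.3 = 3.3333.
Sellers' marginal cost at Q' = 3.3333: 131 + 0.1·3.3333 = 131.3333.
ΔQ = 115 − 3.3333 = 111.6667; wedge = 176 − 131.3333 = 44.6667.
Welfare loss = ½ × 111.6667 × 44.6667 = 2493.89.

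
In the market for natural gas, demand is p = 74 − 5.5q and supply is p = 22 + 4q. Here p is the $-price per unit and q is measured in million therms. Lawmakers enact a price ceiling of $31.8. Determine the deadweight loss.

$43.43 million

Competitive equilibrium: 74 − 5.5q = 22 + 4q → q* = 5.4737, p* = 43.8947.
At the ceiling p = 31.8, quantity supplied = (31.8 − 22)/4 = 2.45.
Willingness to pay at q' = 2.45: 74 − 5.5·2.45 = 60.525.
Δq = 5.4737 − 2.45 = 3.0237; wedge = 60.525 − 31.8 = 28.725.
The triangle = ½ × 3.0237 × 28.725 = $43.43 million.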